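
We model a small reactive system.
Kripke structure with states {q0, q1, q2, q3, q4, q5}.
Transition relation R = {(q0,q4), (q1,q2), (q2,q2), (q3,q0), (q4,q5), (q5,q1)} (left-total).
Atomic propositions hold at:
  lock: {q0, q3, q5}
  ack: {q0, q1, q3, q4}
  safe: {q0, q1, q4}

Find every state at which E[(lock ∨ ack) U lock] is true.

{q0, q3, q4, q5}

Sat(lock ∨ ack) = {q0, q1, q3, q4, q5}
E[(lock ∨ ack) U lock]: least fixpoint, start Z0 = Sat(lock) = {q0, q3, q5}, add states in Sat(lock ∨ ack) with some successor in Z. Z1 = {q0, q3, q4, q5}; fixed.
Sat(E[(lock ∨ ack) U lock]) = {q0, q3, q4, q5}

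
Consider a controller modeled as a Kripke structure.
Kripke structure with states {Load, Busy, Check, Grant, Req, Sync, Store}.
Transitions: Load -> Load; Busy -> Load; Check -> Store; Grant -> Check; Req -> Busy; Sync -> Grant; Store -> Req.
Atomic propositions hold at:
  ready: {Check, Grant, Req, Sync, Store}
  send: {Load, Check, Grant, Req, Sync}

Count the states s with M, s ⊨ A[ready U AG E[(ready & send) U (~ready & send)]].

1

Sat(ready & send) = {Check, Grant, Req, Sync}
Sat(~ready) = {Load, Busy}
Sat(~ready & send) = {Load}
E[(ready & send) U (~ready & send)]: least fixpoint, start Z0 = Sat((~ready & send)) = {Load}, add states in Sat(ready & send) with some successor in Z. Already a fixed point.
Sat(E[(ready & send) U (~ready & send)]) = {Load}
AG E[(ready & send) U (~ready & send)]: greatest fixpoint, start Z0 = {Load}, keep only states in Sat with every successor in Z. Already a fixed point.
Sat(AG E[(ready & send) U (~ready & send)]) = {Load}
A[ready U AG E[(ready & send) U (~ready & send)]]: least fixpoint, start Z0 = Sat(AG E[(ready & send) U (~ready & send)]) = {Load}, add states in Sat(ready) with every successor in Z. Already a fixed point.
Sat(A[ready U AG E[(ready & send) U (~ready & send)]]) = {Load}
|Sat(A[ready U AG E[(ready & send) U (~ready & send)]])| = |{Load}| = 1.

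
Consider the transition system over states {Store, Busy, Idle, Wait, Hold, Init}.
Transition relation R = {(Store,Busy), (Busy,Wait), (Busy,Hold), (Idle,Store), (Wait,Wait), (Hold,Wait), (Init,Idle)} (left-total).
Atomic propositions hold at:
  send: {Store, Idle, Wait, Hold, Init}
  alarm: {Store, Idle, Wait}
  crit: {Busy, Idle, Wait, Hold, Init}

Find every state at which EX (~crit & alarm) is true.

Sat(~crit) = {Store}
Sat(~crit & alarm) = {Store}
Sat(EX (~crit & alarm)) = {s : some successor in {Store}} = {Idle}

{Idle}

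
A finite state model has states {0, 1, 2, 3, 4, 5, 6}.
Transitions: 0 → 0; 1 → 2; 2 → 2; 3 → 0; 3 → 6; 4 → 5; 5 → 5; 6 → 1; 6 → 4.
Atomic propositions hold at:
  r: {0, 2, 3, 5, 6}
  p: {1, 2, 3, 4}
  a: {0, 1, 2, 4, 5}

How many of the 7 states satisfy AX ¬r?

1

Sat(¬r) = {1, 4}
Sat(AX ¬r) = {s : every successor in {1, 4}} = {6}
|Sat(AX ¬r)| = |{6}| = 1.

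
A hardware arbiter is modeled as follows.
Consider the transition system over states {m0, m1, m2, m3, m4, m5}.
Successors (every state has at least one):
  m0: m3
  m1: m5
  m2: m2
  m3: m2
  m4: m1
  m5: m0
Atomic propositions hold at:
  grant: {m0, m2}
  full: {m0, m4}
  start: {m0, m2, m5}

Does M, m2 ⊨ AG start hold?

Yes

AG start: greatest fixpoint, start Z0 = {m0, m2, m5}, keep only states in Sat with every successor in Z. Z1 = {m2, m5}; Z2 = {m2}; fixed.
Sat(AG start) = {m2}
m2 ∈ Sat(AG start) = {m2}, so the formula holds at m2.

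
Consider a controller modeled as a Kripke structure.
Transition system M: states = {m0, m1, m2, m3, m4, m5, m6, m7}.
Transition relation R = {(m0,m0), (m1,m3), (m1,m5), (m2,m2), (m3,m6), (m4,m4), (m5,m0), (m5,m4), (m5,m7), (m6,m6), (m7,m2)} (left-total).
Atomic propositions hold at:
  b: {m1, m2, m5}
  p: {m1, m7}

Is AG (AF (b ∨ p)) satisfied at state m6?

No

Sat(b ∨ p) = {m1, m2, m5, m7}
AF (b ∨ p): least fixpoint, start Z0 = {m1, m2, m5, m7}, add states with every successor in Z. Already a fixed point.
Sat(AF (b ∨ p)) = {m1, m2, m5, m7}
AG (AF (b ∨ p)): greatest fixpoint, start Z0 = {m1, m2, m5, m7}, keep only states in Sat with every successor in Z. Z1 = {m2, m7}; fixed.
Sat(AG (AF (b ∨ p))) = {m2, m7}
m6 ∉ Sat(AG (AF (b ∨ p))) = {m2, m7}, so the formula does not hold at m6.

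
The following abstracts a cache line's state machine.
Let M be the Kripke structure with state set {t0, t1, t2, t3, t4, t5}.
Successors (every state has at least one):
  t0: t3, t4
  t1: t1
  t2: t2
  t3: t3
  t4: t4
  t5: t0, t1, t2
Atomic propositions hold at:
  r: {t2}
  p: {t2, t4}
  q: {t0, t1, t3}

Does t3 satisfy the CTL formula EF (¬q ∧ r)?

No

Sat(¬q) = {t2, t4, t5}
Sat(¬q ∧ r) = {t2}
EF (¬q ∧ r): least fixpoint, start Z0 = {t2}, add states with some successor in Z. Z1 = {t2, t5}; fixed.
Sat(EF (¬q ∧ r)) = {t2, t5}
t3 ∉ Sat(EF (¬q ∧ r)) = {t2, t5}, so the formula does not hold at t3.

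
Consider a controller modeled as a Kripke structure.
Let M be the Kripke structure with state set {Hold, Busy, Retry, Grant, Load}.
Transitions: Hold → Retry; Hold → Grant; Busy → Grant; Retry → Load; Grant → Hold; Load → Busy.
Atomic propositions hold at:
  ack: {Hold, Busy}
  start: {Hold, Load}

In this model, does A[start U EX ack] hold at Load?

Yes

Sat(EX ack) = {s : some successor in {Hold, Busy}} = {Grant, Load}
A[start U EX ack]: least fixpoint, start Z0 = Sat(EX ack) = {Grant, Load}, add states in Sat(start) with every successor in Z. Already a fixed point.
Sat(A[start U EX ack]) = {Grant, Load}
Load ∈ Sat(A[start U EX ack]) = {Grant, Load}, so the formula holds at Load.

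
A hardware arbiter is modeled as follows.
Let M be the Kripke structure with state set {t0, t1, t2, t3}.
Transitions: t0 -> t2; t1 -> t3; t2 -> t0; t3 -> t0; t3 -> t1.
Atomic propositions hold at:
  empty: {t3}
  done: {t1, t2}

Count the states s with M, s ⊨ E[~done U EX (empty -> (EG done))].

Sat(~done) = {t0, t3}
EG done: greatest fixpoint, start Z0 = {t1, t2}, keep only states in Sat with some successor in Z. Z1 = ∅; fixed.
Sat(EG done) = ∅
Sat(empty -> (EG done)) = {t0, t1, t2}
Sat(EX (empty -> (EG done))) = {s : some successor in {t0, t1, t2}} = {t0, t2, t3}
E[~done U EX (empty -> (EG done))]: least fixpoint, start Z0 = Sat(EX (empty -> (EG done))) = {t0, t2, t3}, add states in Sat(~done) with some successor in Z. Already a fixed point.
Sat(E[~done U EX (empty -> (EG done))]) = {t0, t2, t3}
|Sat(E[~done U EX (empty -> (EG done))])| = |{t0, t2, t3}| = 3.

3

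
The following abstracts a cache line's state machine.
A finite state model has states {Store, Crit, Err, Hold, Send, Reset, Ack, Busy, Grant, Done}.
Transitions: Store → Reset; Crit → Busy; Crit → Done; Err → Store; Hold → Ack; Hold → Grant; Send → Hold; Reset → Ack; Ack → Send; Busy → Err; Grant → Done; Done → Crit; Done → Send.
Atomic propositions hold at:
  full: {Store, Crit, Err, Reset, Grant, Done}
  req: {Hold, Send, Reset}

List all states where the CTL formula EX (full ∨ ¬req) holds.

{Store, Crit, Err, Hold, Reset, Busy, Grant, Done}

Sat(¬req) = {Store, Crit, Err, Ack, Busy, Grant, Done}
Sat(full ∨ ¬req) = {Store, Crit, Err, Reset, Ack, Busy, Grant, Done}
Sat(EX (full ∨ ¬req)) = {s : some successor in {Store, Crit, Err, Reset, Ack, Busy, Grant, Done}} = {Store, Crit, Err, Hold, Reset, Busy, Grant, Done}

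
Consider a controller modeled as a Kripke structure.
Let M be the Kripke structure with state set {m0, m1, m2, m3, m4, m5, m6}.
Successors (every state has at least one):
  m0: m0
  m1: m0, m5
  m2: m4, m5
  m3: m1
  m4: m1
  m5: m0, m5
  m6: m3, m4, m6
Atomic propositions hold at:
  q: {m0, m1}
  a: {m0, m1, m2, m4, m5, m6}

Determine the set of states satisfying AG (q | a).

Sat(q | a) = {m0, m1, m2, m4, m5, m6}
AG (q | a): greatest fixpoint, start Z0 = {m0, m1, m2, m4, m5, m6}, keep only states in Sat with every successor in Z. Z1 = {m0, m1, m2, m4, m5}; fixed.
Sat(AG (q | a)) = {m0, m1, m2, m4, m5}

{m0, m1, m2, m4, m5}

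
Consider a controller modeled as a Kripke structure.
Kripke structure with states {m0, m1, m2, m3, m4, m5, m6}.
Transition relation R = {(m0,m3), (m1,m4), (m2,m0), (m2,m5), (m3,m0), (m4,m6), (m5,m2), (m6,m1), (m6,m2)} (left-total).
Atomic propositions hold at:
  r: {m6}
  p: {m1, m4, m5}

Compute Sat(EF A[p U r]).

A[p U r]: least fixpoint, start Z0 = Sat(r) = {m6}, add states in Sat(p) with every successor in Z. Z1 = {m4, m6}; Z2 = {m1, m4, m6}; fixed.
Sat(A[p U r]) = {m1, m4, m6}
EF A[p U r]: least fixpoint, start Z0 = {m1, m4, m6}, add states with some successor in Z. Already a fixed point.
Sat(EF A[p U r]) = {m1, m4, m6}

{m1, m4, m6}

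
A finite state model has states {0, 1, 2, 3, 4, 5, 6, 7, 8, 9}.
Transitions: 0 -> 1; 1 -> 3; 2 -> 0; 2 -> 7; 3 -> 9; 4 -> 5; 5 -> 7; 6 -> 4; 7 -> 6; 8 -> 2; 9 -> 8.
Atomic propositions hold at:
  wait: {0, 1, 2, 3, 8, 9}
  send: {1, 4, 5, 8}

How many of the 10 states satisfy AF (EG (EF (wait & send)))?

6

Sat(wait & send) = {1, 8}
EF (wait & send): least fixpoint, start Z0 = {1, 8}, add states with some successor in Z. Z1 = {0, 1, 8, 9}; Z2 = {0, 1, 2, 3, 8, 9}; fixed.
Sat(EF (wait & send)) = {0, 1, 2, 3, 8, 9}
EG (EF (wait & send)): greatest fixpoint, start Z0 = {0, 1, 2, 3, 8, 9}, keep only states in Sat with some successor in Z. Already a fixed point.
Sat(EG (EF (wait & send))) = {0, 1, 2, 3, 8, 9}
AF (EG (EF (wait & send))): least fixpoint, start Z0 = {0, 1, 2, 3, 8, 9}, add states with every successor in Z. Already a fixed point.
Sat(AF (EG (EF (wait & send)))) = {0, 1, 2, 3, 8, 9}
|Sat(AF (EG (EF (wait & send))))| = |{0, 1, 2, 3, 8, 9}| = 6.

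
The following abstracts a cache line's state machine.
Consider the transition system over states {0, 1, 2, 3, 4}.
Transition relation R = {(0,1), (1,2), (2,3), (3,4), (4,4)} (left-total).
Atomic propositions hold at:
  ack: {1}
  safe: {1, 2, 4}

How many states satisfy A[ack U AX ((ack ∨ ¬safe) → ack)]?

4

Sat(¬safe) = {0, 3}
Sat(ack ∨ ¬safe) = {0, 1, 3}
Sat((ack ∨ ¬safe) → ack) = {1, 2, 4}
Sat(AX ((ack ∨ ¬safe) → ack)) = {s : every successor in {1, 2, 4}} = {0, 1, 3, 4}
A[ack U AX ((ack ∨ ¬safe) → ack)]: least fixpoint, start Z0 = Sat(AX ((ack ∨ ¬safe) → ack)) = {0, 1, 3, 4}, add states in Sat(ack) with every successor in Z. Already a fixed point.
Sat(A[ack U AX ((ack ∨ ¬safe) → ack)]) = {0, 1, 3, 4}
|Sat(A[ack U AX ((ack ∨ ¬safe) → ack)])| = |{0, 1, 3, 4}| = 4.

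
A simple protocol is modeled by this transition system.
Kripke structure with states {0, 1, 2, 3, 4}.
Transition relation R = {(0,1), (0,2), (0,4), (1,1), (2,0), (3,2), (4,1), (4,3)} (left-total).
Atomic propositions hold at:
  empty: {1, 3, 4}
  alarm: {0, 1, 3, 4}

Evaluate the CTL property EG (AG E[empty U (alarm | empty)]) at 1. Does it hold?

Sat(alarm | empty) = {0, 1, 3, 4}
E[empty U (alarm | empty)]: least fixpoint, start Z0 = Sat((alarm | empty)) = {0, 1, 3, 4}, add states in Sat(empty) with some successor in Z. Already a fixed point.
Sat(E[empty U (alarm | empty)]) = {0, 1, 3, 4}
AG E[empty U (alarm | empty)]: greatest fixpoint, start Z0 = {0, 1, 3, 4}, keep only states in Sat with every successor in Z. Z1 = {1, 4}; Z2 = {1}; fixed.
Sat(AG E[empty U (alarm | empty)]) = {1}
EG (AG E[empty U (alarm | empty)]): greatest fixpoint, start Z0 = {1}, keep only states in Sat with some successor in Z. Already a fixed point.
Sat(EG (AG E[empty U (alarm | empty)])) = {1}
1 ∈ Sat(EG (AG E[empty U (alarm | empty)])) = {1}, so the formula holds at 1.

Yes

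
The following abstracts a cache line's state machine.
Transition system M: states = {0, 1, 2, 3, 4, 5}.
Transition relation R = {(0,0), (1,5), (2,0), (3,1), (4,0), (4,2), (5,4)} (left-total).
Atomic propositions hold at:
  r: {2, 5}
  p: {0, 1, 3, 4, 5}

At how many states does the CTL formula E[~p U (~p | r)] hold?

2

Sat(~p) = {2}
Sat(~p | r) = {2, 5}
E[~p U (~p | r)]: least fixpoint, start Z0 = Sat((~p | r)) = {2, 5}, add states in Sat(~p) with some successor in Z. Already a fixed point.
Sat(E[~p U (~p | r)]) = {2, 5}
|Sat(E[~p U (~p | r)])| = |{2, 5}| = 2.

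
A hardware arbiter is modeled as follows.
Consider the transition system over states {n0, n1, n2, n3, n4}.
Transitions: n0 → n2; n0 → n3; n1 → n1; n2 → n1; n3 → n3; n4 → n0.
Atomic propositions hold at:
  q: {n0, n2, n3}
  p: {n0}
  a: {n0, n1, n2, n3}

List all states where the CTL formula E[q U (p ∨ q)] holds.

{n0, n2, n3}

Sat(p ∨ q) = {n0, n2, n3}
E[q U (p ∨ q)]: least fixpoint, start Z0 = Sat((p ∨ q)) = {n0, n2, n3}, add states in Sat(q) with some successor in Z. Already a fixed point.
Sat(E[q U (p ∨ q)]) = {n0, n2, n3}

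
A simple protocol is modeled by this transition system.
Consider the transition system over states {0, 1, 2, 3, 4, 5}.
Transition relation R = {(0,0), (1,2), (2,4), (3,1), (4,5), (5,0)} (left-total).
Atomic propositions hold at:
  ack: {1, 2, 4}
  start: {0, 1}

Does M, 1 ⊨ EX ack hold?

Yes

Sat(EX ack) = {s : some successor in {1, 2, 4}} = {1, 2, 3}
1 ∈ Sat(EX ack) = {1, 2, 3}, so the formula holds at 1.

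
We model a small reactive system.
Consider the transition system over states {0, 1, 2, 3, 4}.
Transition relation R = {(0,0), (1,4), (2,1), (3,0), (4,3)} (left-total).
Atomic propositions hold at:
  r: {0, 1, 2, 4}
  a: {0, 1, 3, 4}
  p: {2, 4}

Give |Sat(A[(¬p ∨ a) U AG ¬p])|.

Sat(¬p) = {0, 1, 3}
Sat(¬p ∨ a) = {0, 1, 3, 4}
AG ¬p: greatest fixpoint, start Z0 = {0, 1, 3}, keep only states in Sat with every successor in Z. Z1 = {0, 3}; fixed.
Sat(AG ¬p) = {0, 3}
A[(¬p ∨ a) U AG ¬p]: least fixpoint, start Z0 = Sat(AG ¬p) = {0, 3}, add states in Sat(¬p ∨ a) with every successor in Z. Z1 = {0, 3, 4}; Z2 = {0, 1, 3, 4}; fixed.
Sat(A[(¬p ∨ a) U AG ¬p]) = {0, 1, 3, 4}
|Sat(A[(¬p ∨ a) U AG ¬p])| = |{0, 1, 3, 4}| = 4.

4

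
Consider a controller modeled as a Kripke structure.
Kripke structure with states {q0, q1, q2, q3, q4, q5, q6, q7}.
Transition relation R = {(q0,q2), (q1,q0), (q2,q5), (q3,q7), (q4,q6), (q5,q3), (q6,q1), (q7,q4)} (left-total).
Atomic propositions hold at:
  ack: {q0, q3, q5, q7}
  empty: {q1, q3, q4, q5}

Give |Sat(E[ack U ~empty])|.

Sat(~empty) = {q0, q2, q6, q7}
E[ack U ~empty]: least fixpoint, start Z0 = Sat(~empty) = {q0, q2, q6, q7}, add states in Sat(ack) with some successor in Z. Z1 = {q0, q2, q3, q6, q7}; Z2 = {q0, q2, q3, q5, q6, q7}; fixed.
Sat(E[ack U ~empty]) = {q0, q2, q3, q5, q6, q7}
|Sat(E[ack U ~empty])| = |{q0, q2, q3, q5, q6, q7}| = 6.

6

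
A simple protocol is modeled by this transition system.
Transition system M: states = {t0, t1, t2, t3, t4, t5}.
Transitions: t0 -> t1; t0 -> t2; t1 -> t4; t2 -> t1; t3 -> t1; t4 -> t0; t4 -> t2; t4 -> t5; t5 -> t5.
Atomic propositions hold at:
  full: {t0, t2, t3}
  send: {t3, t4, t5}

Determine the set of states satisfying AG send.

AG send: greatest fixpoint, start Z0 = {t3, t4, t5}, keep only states in Sat with every successor in Z. Z1 = {t5}; fixed.
Sat(AG send) = {t5}

{t5}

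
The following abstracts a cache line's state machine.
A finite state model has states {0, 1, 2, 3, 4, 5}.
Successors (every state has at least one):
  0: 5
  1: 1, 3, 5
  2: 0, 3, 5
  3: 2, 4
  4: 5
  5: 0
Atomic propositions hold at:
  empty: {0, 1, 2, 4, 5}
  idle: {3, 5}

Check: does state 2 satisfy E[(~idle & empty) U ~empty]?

Yes

Sat(~idle) = {0, 1, 2, 4}
Sat(~idle & empty) = {0, 1, 2, 4}
Sat(~empty) = {3}
E[(~idle & empty) U ~empty]: least fixpoint, start Z0 = Sat(~empty) = {3}, add states in Sat(~idle & empty) with some successor in Z. Z1 = {1, 2, 3}; fixed.
Sat(E[(~idle & empty) U ~empty]) = {1, 2, 3}
2 ∈ Sat(E[(~idle & empty) U ~empty]) = {1, 2, 3}, so the formula holds at 2.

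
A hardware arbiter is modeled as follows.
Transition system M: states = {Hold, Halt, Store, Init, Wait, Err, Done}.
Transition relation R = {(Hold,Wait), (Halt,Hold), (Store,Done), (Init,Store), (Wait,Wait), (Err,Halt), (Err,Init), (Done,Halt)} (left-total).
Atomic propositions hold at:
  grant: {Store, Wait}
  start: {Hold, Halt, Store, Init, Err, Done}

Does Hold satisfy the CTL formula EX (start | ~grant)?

Sat(~grant) = {Hold, Halt, Init, Err, Done}
Sat(start | ~grant) = {Hold, Halt, Store, Init, Err, Done}
Sat(EX (start | ~grant)) = {s : some successor in {Hold, Halt, Store, Init, Err, Done}} = {Halt, Store, Init, Err, Done}
Hold ∉ Sat(EX (start | ~grant)) = {Halt, Store, Init, Err, Done}, so the formula does not hold at Hold.

No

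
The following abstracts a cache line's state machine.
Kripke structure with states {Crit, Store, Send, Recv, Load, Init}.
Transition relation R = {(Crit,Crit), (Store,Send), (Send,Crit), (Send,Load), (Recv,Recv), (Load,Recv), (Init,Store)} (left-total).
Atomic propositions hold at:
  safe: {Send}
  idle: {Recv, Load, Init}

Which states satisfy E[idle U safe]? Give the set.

E[idle U safe]: least fixpoint, start Z0 = Sat(safe) = {Send}, add states in Sat(idle) with some successor in Z. Already a fixed point.
Sat(E[idle U safe]) = {Send}

{Send}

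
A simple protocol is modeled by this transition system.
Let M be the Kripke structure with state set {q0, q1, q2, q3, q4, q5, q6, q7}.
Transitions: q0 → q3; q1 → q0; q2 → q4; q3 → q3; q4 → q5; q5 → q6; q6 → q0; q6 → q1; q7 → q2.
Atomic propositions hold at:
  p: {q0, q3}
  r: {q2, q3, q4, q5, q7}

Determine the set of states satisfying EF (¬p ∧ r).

{q2, q4, q5, q7}

Sat(¬p) = {q1, q2, q4, q5, q6, q7}
Sat(¬p ∧ r) = {q2, q4, q5, q7}
EF (¬p ∧ r): least fixpoint, start Z0 = {q2, q4, q5, q7}, add states with some successor in Z. Already a fixed point.
Sat(EF (¬p ∧ r)) = {q2, q4, q5, q7}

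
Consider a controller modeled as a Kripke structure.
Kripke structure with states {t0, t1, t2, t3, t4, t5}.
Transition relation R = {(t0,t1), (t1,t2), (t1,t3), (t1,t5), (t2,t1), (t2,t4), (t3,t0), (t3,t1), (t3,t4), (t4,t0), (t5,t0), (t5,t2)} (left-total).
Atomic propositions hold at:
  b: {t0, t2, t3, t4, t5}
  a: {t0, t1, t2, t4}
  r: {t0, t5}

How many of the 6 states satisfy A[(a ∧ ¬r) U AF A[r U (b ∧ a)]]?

Sat(¬r) = {t1, t2, t3, t4}
Sat(a ∧ ¬r) = {t1, t2, t4}
Sat(b ∧ a) = {t0, t2, t4}
A[r U (b ∧ a)]: least fixpoint, start Z0 = Sat((b ∧ a)) = {t0, t2, t4}, add states in Sat(r) with every successor in Z. Z1 = {t0, t2, t4, t5}; fixed.
Sat(A[r U (b ∧ a)]) = {t0, t2, t4, t5}
AF A[r U (b ∧ a)]: least fixpoint, start Z0 = {t0, t2, t4, t5}, add states with every successor in Z. Already a fixed point.
Sat(AF A[r U (b ∧ a)]) = {t0, t2, t4, t5}
A[(a ∧ ¬r) U AF A[r U (b ∧ a)]]: least fixpoint, start Z0 = Sat(AF A[r U (b ∧ a)]) = {t0, t2, t4, t5}, add states in Sat(a ∧ ¬r) with every successor in Z. Already a fixed point.
Sat(A[(a ∧ ¬r) U AF A[r U (b ∧ a)]]) = {t0, t2, t4, t5}
|Sat(A[(a ∧ ¬r) U AF A[r U (b ∧ a)]])| = |{t0, t2, t4, t5}| = 4.

4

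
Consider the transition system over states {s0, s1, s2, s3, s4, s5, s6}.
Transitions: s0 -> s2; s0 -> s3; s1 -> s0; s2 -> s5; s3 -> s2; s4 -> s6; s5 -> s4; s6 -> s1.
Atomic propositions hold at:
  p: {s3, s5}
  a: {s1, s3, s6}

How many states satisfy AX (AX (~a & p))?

Sat(~a) = {s0, s2, s4, s5}
Sat(~a & p) = {s5}
Sat(AX (~a & p)) = {s : every successor in {s5}} = {s2}
Sat(AX (AX (~a & p))) = {s : every successor in {s2}} = {s3}
|Sat(AX (AX (~a & p)))| = |{s3}| = 1.

1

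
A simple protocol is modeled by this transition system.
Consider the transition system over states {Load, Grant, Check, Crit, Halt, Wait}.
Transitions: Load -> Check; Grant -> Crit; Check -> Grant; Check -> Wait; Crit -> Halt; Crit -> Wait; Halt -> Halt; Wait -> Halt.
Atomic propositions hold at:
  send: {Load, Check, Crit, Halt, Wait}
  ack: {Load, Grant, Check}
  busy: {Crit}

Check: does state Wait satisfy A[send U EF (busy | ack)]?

Sat(busy | ack) = {Load, Grant, Check, Crit}
EF (busy | ack): least fixpoint, start Z0 = {Load, Grant, Check, Crit}, add states with some successor in Z. Already a fixed point.
Sat(EF (busy | ack)) = {Load, Grant, Check, Crit}
A[send U EF (busy | ack)]: least fixpoint, start Z0 = Sat(EF (busy | ack)) = {Load, Grant, Check, Crit}, add states in Sat(send) with every successor in Z. Already a fixed point.
Sat(A[send U EF (busy | ack)]) = {Load, Grant, Check, Crit}
Wait ∉ Sat(A[send U EF (busy | ack)]) = {Load, Grant, Check, Crit}, so the formula does not hold at Wait.

No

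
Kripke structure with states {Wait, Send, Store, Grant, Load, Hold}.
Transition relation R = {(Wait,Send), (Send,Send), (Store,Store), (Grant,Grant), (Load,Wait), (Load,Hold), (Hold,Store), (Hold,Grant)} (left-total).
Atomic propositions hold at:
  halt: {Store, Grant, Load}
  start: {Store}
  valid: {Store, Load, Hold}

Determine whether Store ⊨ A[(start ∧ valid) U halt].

Sat(start ∧ valid) = {Store}
A[(start ∧ valid) U halt]: least fixpoint, start Z0 = Sat(halt) = {Store, Grant, Load}, add states in Sat(start ∧ valid) with every successor in Z. Already a fixed point.
Sat(A[(start ∧ valid) U halt]) = {Store, Grant, Load}
Store ∈ Sat(A[(start ∧ valid) U halt]) = {Store, Grant, Load}, so the formula holds at Store.

Yes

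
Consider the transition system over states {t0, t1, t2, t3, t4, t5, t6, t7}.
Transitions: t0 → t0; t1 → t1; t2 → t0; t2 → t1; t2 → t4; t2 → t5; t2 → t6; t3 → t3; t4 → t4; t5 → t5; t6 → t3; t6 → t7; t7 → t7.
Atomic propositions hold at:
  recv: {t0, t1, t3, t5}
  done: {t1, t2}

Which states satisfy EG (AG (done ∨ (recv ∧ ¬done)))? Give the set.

{t0, t1, t3, t5}

Sat(¬done) = {t0, t3, t4, t5, t6, t7}
Sat(recv ∧ ¬done) = {t0, t3, t5}
Sat(done ∨ (recv ∧ ¬done)) = {t0, t1, t2, t3, t5}
AG (done ∨ (recv ∧ ¬done)): greatest fixpoint, start Z0 = {t0, t1, t2, t3, t5}, keep only states in Sat with every successor in Z. Z1 = {t0, t1, t3, t5}; fixed.
Sat(AG (done ∨ (recv ∧ ¬done))) = {t0, t1, t3, t5}
EG (AG (done ∨ (recv ∧ ¬done))): greatest fixpoint, start Z0 = {t0, t1, t3, t5}, keep only states in Sat with some successor in Z. Already a fixed point.
Sat(EG (AG (done ∨ (recv ∧ ¬done)))) = {t0, t1, t3, t5}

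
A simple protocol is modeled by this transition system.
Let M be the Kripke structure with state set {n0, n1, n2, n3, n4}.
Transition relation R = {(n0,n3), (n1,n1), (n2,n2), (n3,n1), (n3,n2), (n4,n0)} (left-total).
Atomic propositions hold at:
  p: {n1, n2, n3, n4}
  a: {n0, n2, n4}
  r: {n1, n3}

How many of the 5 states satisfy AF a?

3

AF a: least fixpoint, start Z0 = {n0, n2, n4}, add states with every successor in Z. Already a fixed point.
Sat(AF a) = {n0, n2, n4}
|Sat(AF a)| = |{n0, n2, n4}| = 3.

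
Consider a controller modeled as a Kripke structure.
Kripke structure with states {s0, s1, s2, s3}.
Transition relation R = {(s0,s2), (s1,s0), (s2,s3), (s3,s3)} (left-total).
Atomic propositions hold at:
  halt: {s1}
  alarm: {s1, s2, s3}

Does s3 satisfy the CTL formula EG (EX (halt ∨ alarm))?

Yes

Sat(halt ∨ alarm) = {s1, s2, s3}
Sat(EX (halt ∨ alarm)) = {s : some successor in {s1, s2, s3}} = {s0, s2, s3}
EG (EX (halt ∨ alarm)): greatest fixpoint, start Z0 = {s0, s2, s3}, keep only states in Sat with some successor in Z. Already a fixed point.
Sat(EG (EX (halt ∨ alarm))) = {s0, s2, s3}
s3 ∈ Sat(EG (EX (halt ∨ alarm))) = {s0, s2, s3}, so the formula holds at s3.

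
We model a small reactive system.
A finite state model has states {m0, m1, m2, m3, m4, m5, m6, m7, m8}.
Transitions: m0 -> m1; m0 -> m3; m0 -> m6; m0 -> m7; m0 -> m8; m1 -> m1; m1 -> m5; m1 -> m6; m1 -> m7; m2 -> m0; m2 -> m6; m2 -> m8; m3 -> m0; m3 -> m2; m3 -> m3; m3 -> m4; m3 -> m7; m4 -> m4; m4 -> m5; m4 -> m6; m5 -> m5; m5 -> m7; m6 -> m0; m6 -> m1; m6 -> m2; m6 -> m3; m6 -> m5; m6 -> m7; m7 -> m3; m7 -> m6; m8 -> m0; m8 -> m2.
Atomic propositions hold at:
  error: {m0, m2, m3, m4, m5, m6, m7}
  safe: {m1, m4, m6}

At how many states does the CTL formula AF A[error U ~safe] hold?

Sat(~safe) = {m0, m2, m3, m5, m7, m8}
A[error U ~safe]: least fixpoint, start Z0 = Sat(~safe) = {m0, m2, m3, m5, m7, m8}, add states in Sat(error) with every successor in Z. Already a fixed point.
Sat(A[error U ~safe]) = {m0, m2, m3, m5, m7, m8}
AF A[error U ~safe]: least fixpoint, start Z0 = {m0, m2, m3, m5, m7, m8}, add states with every successor in Z. Already a fixed point.
Sat(AF A[error U ~safe]) = {m0, m2, m3, m5, m7, m8}
|Sat(AF A[error U ~safe])| = |{m0, m2, m3, m5, m7, m8}| = 6.

6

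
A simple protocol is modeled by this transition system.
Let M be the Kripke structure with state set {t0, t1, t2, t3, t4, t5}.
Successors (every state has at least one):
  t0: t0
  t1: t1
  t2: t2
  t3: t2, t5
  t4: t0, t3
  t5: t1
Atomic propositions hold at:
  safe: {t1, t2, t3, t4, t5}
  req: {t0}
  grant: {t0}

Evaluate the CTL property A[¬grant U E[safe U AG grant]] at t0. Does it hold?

Yes

Sat(¬grant) = {t1, t2, t3, t4, t5}
AG grant: greatest fixpoint, start Z0 = {t0}, keep only states in Sat with every successor in Z. Already a fixed point.
Sat(AG grant) = {t0}
E[safe U AG grant]: least fixpoint, start Z0 = Sat(AG grant) = {t0}, add states in Sat(safe) with some successor in Z. Z1 = {t0, t4}; fixed.
Sat(E[safe U AG grant]) = {t0, t4}
A[¬grant U E[safe U AG grant]]: least fixpoint, start Z0 = Sat(E[safe U AG grant]) = {t0, t4}, add states in Sat(¬grant) with every successor in Z. Already a fixed point.
Sat(A[¬grant U E[safe U AG grant]]) = {t0, t4}
t0 ∈ Sat(A[¬grant U E[safe U AG grant]]) = {t0, t4}, so the formula holds at t0.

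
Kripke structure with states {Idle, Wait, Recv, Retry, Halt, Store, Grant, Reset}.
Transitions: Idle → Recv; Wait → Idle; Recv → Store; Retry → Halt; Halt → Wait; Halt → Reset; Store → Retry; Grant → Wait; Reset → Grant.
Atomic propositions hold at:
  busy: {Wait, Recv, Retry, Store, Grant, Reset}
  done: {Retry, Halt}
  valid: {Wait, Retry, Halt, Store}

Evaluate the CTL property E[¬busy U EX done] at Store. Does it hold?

Yes

Sat(¬busy) = {Idle, Halt}
Sat(EX done) = {s : some successor in {Retry, Halt}} = {Retry, Store}
E[¬busy U EX done]: least fixpoint, start Z0 = Sat(EX done) = {Retry, Store}, add states in Sat(¬busy) with some successor in Z. Already a fixed point.
Sat(E[¬busy U EX done]) = {Retry, Store}
Store ∈ Sat(E[¬busy U EX done]) = {Retry, Store}, so the formula holds at Store.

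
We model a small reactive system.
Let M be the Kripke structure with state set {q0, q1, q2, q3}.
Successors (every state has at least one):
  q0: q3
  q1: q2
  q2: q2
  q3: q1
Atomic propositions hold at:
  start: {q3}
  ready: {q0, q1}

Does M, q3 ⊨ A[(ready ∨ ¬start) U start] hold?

Yes

Sat(¬start) = {q0, q1, q2}
Sat(ready ∨ ¬start) = {q0, q1, q2}
A[(ready ∨ ¬start) U start]: least fixpoint, start Z0 = Sat(start) = {q3}, add states in Sat(ready ∨ ¬start) with every successor in Z. Z1 = {q0, q3}; fixed.
Sat(A[(ready ∨ ¬start) U start]) = {q0, q3}
q3 ∈ Sat(A[(ready ∨ ¬start) U start]) = {q0, q3}, so the formula holds at q3.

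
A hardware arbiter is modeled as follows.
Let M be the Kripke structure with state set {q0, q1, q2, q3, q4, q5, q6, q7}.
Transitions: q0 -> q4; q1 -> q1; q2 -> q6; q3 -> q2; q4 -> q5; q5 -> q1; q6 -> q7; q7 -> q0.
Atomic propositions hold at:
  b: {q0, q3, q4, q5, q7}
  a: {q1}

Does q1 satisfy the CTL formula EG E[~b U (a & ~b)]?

Yes

Sat(~b) = {q1, q2, q6}
Sat(a & ~b) = {q1}
E[~b U (a & ~b)]: least fixpoint, start Z0 = Sat((a & ~b)) = {q1}, add states in Sat(~b) with some successor in Z. Already a fixed point.
Sat(E[~b U (a & ~b)]) = {q1}
EG E[~b U (a & ~b)]: greatest fixpoint, start Z0 = {q1}, keep only states in Sat with some successor in Z. Already a fixed point.
Sat(EG E[~b U (a & ~b)]) = {q1}
q1 ∈ Sat(EG E[~b U (a & ~b)]) = {q1}, so the formula holds at q1.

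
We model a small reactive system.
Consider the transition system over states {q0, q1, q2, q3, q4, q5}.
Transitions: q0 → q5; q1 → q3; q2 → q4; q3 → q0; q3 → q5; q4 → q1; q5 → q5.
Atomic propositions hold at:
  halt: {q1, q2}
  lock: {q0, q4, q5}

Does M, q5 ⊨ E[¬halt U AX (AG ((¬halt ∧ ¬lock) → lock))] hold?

Yes

Sat(¬halt) = {q0, q3, q4, q5}
Sat(¬lock) = {q1, q2, q3}
Sat(¬halt ∧ ¬lock) = {q3}
Sat((¬halt ∧ ¬lock) → lock) = {q0, q1, q2, q4, q5}
AG ((¬halt ∧ ¬lock) → lock): greatest fixpoint, start Z0 = {q0, q1, q2, q4, q5}, keep only states in Sat with every successor in Z. Z1 = {q0, q2, q4, q5}; Z2 = {q0, q2, q5}; Z3 = {q0, q5}; fixed.
Sat(AG ((¬halt ∧ ¬lock) → lock)) = {q0, q5}
Sat(AX (AG ((¬halt ∧ ¬lock) → lock))) = {s : every successor in {q0, q5}} = {q0, q3, q5}
E[¬halt U AX (AG ((¬halt ∧ ¬lock) → lock))]: least fixpoint, start Z0 = Sat(AX (AG ((¬halt ∧ ¬lock) → lock))) = {q0, q3, q5}, add states in Sat(¬halt) with some successor in Z. Already a fixed point.
Sat(E[¬halt U AX (AG ((¬halt ∧ ¬lock) → lock))]) = {q0, q3, q5}
q5 ∈ Sat(E[¬halt U AX (AG ((¬halt ∧ ¬lock) → lock))]) = {q0, q3, q5}, so the formula holds at q5.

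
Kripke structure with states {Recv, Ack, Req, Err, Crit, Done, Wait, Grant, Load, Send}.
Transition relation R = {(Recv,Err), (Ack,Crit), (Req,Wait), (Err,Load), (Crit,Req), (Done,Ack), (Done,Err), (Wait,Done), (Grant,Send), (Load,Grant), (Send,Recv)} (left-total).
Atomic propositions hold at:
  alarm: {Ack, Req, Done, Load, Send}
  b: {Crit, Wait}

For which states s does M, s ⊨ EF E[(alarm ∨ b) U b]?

Sat(alarm ∨ b) = {Ack, Req, Crit, Done, Wait, Load, Send}
E[(alarm ∨ b) U b]: least fixpoint, start Z0 = Sat(b) = {Crit, Wait}, add states in Sat(alarm ∨ b) with some successor in Z. Z1 = {Ack, Req, Crit, Wait}; Z2 = {Ack, Req, Crit, Done, Wait}; fixed.
Sat(E[(alarm ∨ b) U b]) = {Ack, Req, Crit, Done, Wait}
EF E[(alarm ∨ b) U b]: least fixpoint, start Z0 = {Ack, Req, Crit, Done, Wait}, add states with some successor in Z. Already a fixed point.
Sat(EF E[(alarm ∨ b) U b]) = {Ack, Req, Crit, Done, Wait}

{Ack, Req, Crit, Done, Wait}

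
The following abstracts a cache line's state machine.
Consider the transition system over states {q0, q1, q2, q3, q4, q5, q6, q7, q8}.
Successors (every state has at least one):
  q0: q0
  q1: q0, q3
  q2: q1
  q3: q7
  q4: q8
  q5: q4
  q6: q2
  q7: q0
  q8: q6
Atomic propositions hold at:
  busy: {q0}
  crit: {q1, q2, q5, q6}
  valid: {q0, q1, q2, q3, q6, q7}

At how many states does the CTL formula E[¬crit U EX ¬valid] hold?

Sat(¬crit) = {q0, q3, q4, q7, q8}
Sat(¬valid) = {q4, q5, q8}
Sat(EX ¬valid) = {s : some successor in {q4, q5, q8}} = {q4, q5}
E[¬crit U EX ¬valid]: least fixpoint, start Z0 = Sat(EX ¬valid) = {q4, q5}, add states in Sat(¬crit) with some successor in Z. Already a fixed point.
Sat(E[¬crit U EX ¬valid]) = {q4, q5}
|Sat(E[¬crit U EX ¬valid])| = |{q4, q5}| = 2.

2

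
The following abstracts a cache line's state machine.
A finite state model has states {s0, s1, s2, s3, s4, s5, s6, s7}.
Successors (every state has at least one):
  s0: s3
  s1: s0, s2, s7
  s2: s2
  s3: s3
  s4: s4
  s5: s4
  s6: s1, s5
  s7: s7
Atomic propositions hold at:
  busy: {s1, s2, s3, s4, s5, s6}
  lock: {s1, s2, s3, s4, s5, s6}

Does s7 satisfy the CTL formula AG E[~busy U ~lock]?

Sat(~busy) = {s0, s7}
Sat(~lock) = {s0, s7}
E[~busy U ~lock]: least fixpoint, start Z0 = Sat(~lock) = {s0, s7}, add states in Sat(~busy) with some successor in Z. Already a fixed point.
Sat(E[~busy U ~lock]) = {s0, s7}
AG E[~busy U ~lock]: greatest fixpoint, start Z0 = {s0, s7}, keep only states in Sat with every successor in Z. Z1 = {s7}; fixed.
Sat(AG E[~busy U ~lock]) = {s7}
s7 ∈ Sat(AG E[~busy U ~lock]) = {s7}, so the formula holds at s7.

Yes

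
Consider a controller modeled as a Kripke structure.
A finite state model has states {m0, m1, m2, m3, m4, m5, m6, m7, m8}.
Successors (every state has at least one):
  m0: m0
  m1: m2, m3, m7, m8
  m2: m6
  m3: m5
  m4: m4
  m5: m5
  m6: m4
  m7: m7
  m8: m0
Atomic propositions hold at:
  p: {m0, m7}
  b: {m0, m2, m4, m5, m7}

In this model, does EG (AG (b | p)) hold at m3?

Sat(b | p) = {m0, m2, m4, m5, m7}
AG (b | p): greatest fixpoint, start Z0 = {m0, m2, m4, m5, m7}, keep only states in Sat with every successor in Z. Z1 = {m0, m4, m5, m7}; fixed.
Sat(AG (b | p)) = {m0, m4, m5, m7}
EG (AG (b | p)): greatest fixpoint, start Z0 = {m0, m4, m5, m7}, keep only states in Sat with some successor in Z. Already a fixed point.
Sat(EG (AG (b | p))) = {m0, m4, m5, m7}
m3 ∉ Sat(EG (AG (b | p))) = {m0, m4, m5, m7}, so the formula does not hold at m3.

No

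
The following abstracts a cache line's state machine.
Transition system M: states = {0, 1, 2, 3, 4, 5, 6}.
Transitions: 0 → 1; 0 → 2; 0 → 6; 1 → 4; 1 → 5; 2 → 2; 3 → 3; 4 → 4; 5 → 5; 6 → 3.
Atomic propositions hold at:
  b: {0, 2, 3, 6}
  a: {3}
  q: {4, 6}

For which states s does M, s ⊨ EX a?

Sat(EX a) = {s : some successor in {3}} = {3, 6}

{3, 6}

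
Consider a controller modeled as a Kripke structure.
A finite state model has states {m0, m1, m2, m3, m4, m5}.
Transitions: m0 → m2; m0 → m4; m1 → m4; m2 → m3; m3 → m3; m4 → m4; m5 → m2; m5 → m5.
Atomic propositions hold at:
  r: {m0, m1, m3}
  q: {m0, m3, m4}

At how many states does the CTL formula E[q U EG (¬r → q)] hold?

Sat(¬r) = {m2, m4, m5}
Sat(¬r → q) = {m0, m1, m3, m4}
EG (¬r → q): greatest fixpoint, start Z0 = {m0, m1, m3, m4}, keep only states in Sat with some successor in Z. Already a fixed point.
Sat(EG (¬r → q)) = {m0, m1, m3, m4}
E[q U EG (¬r → q)]: least fixpoint, start Z0 = Sat(EG (¬r → q)) = {m0, m1, m3, m4}, add states in Sat(q) with some successor in Z. Already a fixed point.
Sat(E[q U EG (¬r → q)]) = {m0, m1, m3, m4}
|Sat(E[q U EG (¬r → q)])| = |{m0, m1, m3, m4}| = 4.

4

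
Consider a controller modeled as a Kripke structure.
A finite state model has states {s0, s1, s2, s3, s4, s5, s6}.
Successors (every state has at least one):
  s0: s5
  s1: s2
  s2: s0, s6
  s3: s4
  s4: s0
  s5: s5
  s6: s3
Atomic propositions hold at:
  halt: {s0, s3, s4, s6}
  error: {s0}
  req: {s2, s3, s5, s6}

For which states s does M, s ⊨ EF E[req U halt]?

{s0, s1, s2, s3, s4, s6}

E[req U halt]: least fixpoint, start Z0 = Sat(halt) = {s0, s3, s4, s6}, add states in Sat(req) with some successor in Z. Z1 = {s0, s2, s3, s4, s6}; fixed.
Sat(E[req U halt]) = {s0, s2, s3, s4, s6}
EF E[req U halt]: least fixpoint, start Z0 = {s0, s2, s3, s4, s6}, add states with some successor in Z. Z1 = {s0, s1, s2, s3, s4, s6}; fixed.
Sat(EF E[req U halt]) = {s0, s1, s2, s3, s4, s6}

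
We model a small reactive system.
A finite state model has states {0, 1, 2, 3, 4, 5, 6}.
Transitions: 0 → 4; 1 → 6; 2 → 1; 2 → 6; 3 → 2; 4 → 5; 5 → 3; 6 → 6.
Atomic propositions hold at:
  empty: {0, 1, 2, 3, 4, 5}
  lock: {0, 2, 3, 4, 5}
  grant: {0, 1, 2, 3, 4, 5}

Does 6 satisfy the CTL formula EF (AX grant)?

No

Sat(AX grant) = {s : every successor in {0, 1, 2, 3, 4, 5}} = {0, 3, 4, 5}
EF (AX grant): least fixpoint, start Z0 = {0, 3, 4, 5}, add states with some successor in Z. Already a fixed point.
Sat(EF (AX grant)) = {0, 3, 4, 5}
6 ∉ Sat(EF (AX grant)) = {0, 3, 4, 5}, so the formula does not hold at 6.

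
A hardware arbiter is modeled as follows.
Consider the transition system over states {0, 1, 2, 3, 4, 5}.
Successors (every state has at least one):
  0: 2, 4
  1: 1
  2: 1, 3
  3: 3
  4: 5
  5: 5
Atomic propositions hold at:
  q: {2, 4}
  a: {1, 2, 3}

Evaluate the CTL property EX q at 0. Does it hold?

Yes

Sat(EX q) = {s : some successor in {2, 4}} = {0}
0 ∈ Sat(EX q) = {0}, so the formula holds at 0.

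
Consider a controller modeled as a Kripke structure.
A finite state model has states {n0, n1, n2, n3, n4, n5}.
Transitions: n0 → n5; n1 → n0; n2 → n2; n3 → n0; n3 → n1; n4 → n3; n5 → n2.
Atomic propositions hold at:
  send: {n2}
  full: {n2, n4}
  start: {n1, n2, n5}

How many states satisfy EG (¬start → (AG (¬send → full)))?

2

Sat(¬start) = {n0, n3, n4}
Sat(¬send) = {n0, n1, n3, n4, n5}
Sat(¬send → full) = {n2, n4}
AG (¬send → full): greatest fixpoint, start Z0 = {n2, n4}, keep only states in Sat with every successor in Z. Z1 = {n2}; fixed.
Sat(AG (¬send → full)) = {n2}
Sat(¬start → (AG (¬send → full))) = {n1, n2, n5}
EG (¬start → (AG (¬send → full))): greatest fixpoint, start Z0 = {n1, n2, n5}, keep only states in Sat with some successor in Z. Z1 = {n2, n5}; fixed.
Sat(EG (¬start → (AG (¬send → full)))) = {n2, n5}
|Sat(EG (¬start → (AG (¬send → full))))| = |{n2, n5}| = 2.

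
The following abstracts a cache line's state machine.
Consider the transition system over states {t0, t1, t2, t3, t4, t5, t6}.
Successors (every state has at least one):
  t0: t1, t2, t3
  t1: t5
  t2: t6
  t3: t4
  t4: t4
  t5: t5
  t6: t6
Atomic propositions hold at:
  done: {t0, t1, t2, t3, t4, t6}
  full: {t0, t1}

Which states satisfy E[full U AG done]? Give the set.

AG done: greatest fixpoint, start Z0 = {t0, t1, t2, t3, t4, t6}, keep only states in Sat with every successor in Z. Z1 = {t0, t2, t3, t4, t6}; Z2 = {t2, t3, t4, t6}; fixed.
Sat(AG done) = {t2, t3, t4, t6}
E[full U AG done]: least fixpoint, start Z0 = Sat(AG done) = {t2, t3, t4, t6}, add states in Sat(full) with some successor in Z. Z1 = {t0, t2, t3, t4, t6}; fixed.
Sat(E[full U AG done]) = {t0, t2, t3, t4, t6}

{t0, t2, t3, t4, t6}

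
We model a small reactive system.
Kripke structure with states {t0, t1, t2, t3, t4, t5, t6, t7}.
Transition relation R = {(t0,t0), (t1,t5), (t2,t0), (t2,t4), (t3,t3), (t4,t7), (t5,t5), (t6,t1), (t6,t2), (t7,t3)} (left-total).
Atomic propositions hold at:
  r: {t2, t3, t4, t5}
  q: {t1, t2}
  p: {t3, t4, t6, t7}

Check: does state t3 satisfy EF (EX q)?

No

Sat(EX q) = {s : some successor in {t1, t2}} = {t6}
EF (EX q): least fixpoint, start Z0 = {t6}, add states with some successor in Z. Already a fixed point.
Sat(EF (EX q)) = {t6}
t3 ∉ Sat(EF (EX q)) = {t6}, so the formula does not hold at t3.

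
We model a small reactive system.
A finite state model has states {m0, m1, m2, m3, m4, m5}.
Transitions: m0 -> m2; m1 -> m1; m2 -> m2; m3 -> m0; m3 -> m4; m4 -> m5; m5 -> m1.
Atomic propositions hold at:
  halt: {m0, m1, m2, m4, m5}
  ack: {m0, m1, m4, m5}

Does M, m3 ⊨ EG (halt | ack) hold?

No

Sat(halt | ack) = {m0, m1, m2, m4, m5}
EG (halt | ack): greatest fixpoint, start Z0 = {m0, m1, m2, m4, m5}, keep only states in Sat with some successor in Z. Already a fixed point.
Sat(EG (halt | ack)) = {m0, m1, m2, m4, m5}
m3 ∉ Sat(EG (halt | ack)) = {m0, m1, m2, m4, m5}, so the formula does not hold at m3.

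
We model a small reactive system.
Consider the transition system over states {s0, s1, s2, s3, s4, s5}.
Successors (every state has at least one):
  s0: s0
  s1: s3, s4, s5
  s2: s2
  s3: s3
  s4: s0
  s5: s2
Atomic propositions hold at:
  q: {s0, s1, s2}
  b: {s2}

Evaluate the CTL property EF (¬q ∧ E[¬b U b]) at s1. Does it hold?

Yes

Sat(¬q) = {s3, s4, s5}
Sat(¬b) = {s0, s1, s3, s4, s5}
E[¬b U b]: least fixpoint, start Z0 = Sat(b) = {s2}, add states in Sat(¬b) with some successor in Z. Z1 = {s2, s5}; Z2 = {s1, s2, s5}; fixed.
Sat(E[¬b U b]) = {s1, s2, s5}
Sat(¬q ∧ E[¬b U b]) = {s5}
EF (¬q ∧ E[¬b U b]): least fixpoint, start Z0 = {s5}, add states with some successor in Z. Z1 = {s1, s5}; fixed.
Sat(EF (¬q ∧ E[¬b U b])) = {s1, s5}
s1 ∈ Sat(EF (¬q ∧ E[¬b U b])) = {s1, s5}, so the formula holds at s1.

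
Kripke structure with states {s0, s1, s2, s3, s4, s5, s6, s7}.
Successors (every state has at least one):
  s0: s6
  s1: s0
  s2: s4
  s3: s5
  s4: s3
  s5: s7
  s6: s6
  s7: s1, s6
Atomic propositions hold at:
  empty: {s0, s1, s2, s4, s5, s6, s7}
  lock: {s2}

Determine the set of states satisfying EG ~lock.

Sat(~lock) = {s0, s1, s3, s4, s5, s6, s7}
EG ~lock: greatest fixpoint, start Z0 = {s0, s1, s3, s4, s5, s6, s7}, keep only states in Sat with some successor in Z. Already a fixed point.
Sat(EG ~lock) = {s0, s1, s3, s4, s5, s6, s7}

{s0, s1, s3, s4, s5, s6, s7}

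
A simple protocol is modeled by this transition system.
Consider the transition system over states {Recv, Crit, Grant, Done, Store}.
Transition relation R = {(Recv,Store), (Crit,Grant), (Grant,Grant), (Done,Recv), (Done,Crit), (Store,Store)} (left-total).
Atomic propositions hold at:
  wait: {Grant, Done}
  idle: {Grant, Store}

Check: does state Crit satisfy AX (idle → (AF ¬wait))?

Sat(¬wait) = {Recv, Crit, Store}
AF ¬wait: least fixpoint, start Z0 = {Recv, Crit, Store}, add states with every successor in Z. Z1 = {Recv, Crit, Done, Store}; fixed.
Sat(AF ¬wait) = {Recv, Crit, Done, Store}
Sat(idle → (AF ¬wait)) = {Recv, Crit, Done, Store}
Sat(AX (idle → (AF ¬wait))) = {s : every successor in {Recv, Crit, Done, Store}} = {Recv, Done, Store}
Crit ∉ Sat(AX (idle → (AF ¬wait))) = {Recv, Done, Store}, so the formula does not hold at Crit.

No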